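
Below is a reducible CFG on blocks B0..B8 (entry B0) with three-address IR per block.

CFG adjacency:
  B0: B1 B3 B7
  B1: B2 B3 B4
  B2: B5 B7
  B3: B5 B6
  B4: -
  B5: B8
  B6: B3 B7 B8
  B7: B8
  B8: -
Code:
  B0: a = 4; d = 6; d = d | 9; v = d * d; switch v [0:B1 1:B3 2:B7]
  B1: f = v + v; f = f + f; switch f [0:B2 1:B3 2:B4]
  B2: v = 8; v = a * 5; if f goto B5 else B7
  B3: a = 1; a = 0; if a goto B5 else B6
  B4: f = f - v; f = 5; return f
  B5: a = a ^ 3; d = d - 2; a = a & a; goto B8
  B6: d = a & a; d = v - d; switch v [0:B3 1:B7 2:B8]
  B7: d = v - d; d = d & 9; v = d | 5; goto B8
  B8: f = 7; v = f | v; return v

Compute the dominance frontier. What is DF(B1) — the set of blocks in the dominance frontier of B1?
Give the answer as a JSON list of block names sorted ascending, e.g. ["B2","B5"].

idom tree: B1←B0 B2←B1 B3←B0 B4←B1 B5←B0 B6←B3 B7←B0 B8←B0
Dom at joins:
  B3: preds {B0,B1,B6}: {B0} ∩ {B0,B1} ∩ {B0,B3,B6} = {B0}; idom=B0
  B5: preds {B2,B3}: {B0,B1,B2} ∩ {B0,B3} = {B0}; idom=B0
  B7: preds {B0,B2,B6}: {B0} ∩ {B0,B1,B2} ∩ {B0,B3,B6} = {B0}; idom=B0
  B8: preds {B5,B6,B7}: {B0,B5} ∩ {B0,B3,B6} ∩ {B0,B7} = {B0}; idom=B0

Frontier:
  join B3 pred B0: · stop@B0
  join B3 pred B1: B1 stop@B0
  join B3 pred B6: B6→B3 stop@B0
  join B5 pred B2: B2→B1 stop@B0
  join B5 pred B3: B3 stop@B0
  join B7 pred B0: · stop@B0
  join B7 pred B2: B2→B1 stop@B0
  join B7 pred B6: B6→B3 stop@B0
  join B8 pred B5: B5 stop@B0
  join B8 pred B6: B6→B3 stop@B0
  join B8 pred B7: B7 stop@B0
  DF(B0)=∅
  DF(B1)={B3,B5,B7}
  DF(B2)={B5,B7}
  DF(B3)={B3,B5,B7,B8}
  DF(B4)=∅
  DF(B5)={B8}
  DF(B6)={B3,B7,B8}
  DF(B7)={B8}
  DF(B8)=∅

DF(B1) = ["B3", "B5", "B7"]

Answer: ["B3", "B5", "B7"]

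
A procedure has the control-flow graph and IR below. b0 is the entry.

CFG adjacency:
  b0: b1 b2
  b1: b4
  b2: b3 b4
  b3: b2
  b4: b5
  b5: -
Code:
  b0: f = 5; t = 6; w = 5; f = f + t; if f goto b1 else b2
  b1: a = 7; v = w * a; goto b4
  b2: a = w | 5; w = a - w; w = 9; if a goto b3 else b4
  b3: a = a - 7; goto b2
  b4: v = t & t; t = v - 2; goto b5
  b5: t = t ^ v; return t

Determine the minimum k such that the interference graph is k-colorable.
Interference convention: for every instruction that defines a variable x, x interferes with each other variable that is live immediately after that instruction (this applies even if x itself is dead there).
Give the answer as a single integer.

Per-block:
  b0 def {f,t,w} use ∅
  b1 def {a,v} use {w}
  b2 def {a,w} use {w}
  b3 def {a} use {a}
  b4 def {t,v} use {t}
  b5 def {t} use {t,v}

Backward fixpoint:
  b0: in=∅ out={t,w}
  b1: in={t,w} out={t}
  b2: in={t,w} out={a,t,w}
  b3: in={a,t,w} out={t,w}
  b4: in={t} out={t,v}
  b5: in={t,v} out=∅

Interfere edges:
  a: {t,w}
  f: {t,w}
  t: {a,f,v,w}
  v: {t}
  w: {a,f,t}

Chromatic number:
  lower bound: {a,t,w} mutually conflict ⇒ χ ≥ 3
  assign a→r2 f→r2 t→r0 v→r1 w→r1 — no edge inside a register ⇒ χ ≤ 3
  χ = 3

Answer: 3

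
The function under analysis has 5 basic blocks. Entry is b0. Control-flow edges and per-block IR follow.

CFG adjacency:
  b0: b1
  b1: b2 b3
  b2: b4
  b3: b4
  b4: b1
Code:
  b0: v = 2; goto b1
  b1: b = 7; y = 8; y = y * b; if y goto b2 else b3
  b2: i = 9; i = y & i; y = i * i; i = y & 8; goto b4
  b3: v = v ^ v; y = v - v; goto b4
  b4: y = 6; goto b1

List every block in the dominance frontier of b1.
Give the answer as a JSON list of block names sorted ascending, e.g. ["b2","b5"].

idom tree: b1←b0 b2←b1 b3←b1 b4←b1
Dom∩ at merges:
  b1: preds {b0,b4}: {b0} ∩ {b0,b1,b4} = {b0}; idom=b0
  b4: preds {b2,b3}: {b0,b1,b2} ∩ {b0,b1,b3} = {b0,b1}; idom=b1

DF walk-up:
  b1←b0: walk · to b0
  b1←b4: walk b4→b1 to b0
  b4←b2: walk b2 to b1
  b4←b3: walk b3 to b1
  b0 → ∅
  b1 → {b1}
  b2 → {b4}
  b3 → {b4}
  b4 → {b1}

DF(b1) = ["b1"]

Answer: ["b1"]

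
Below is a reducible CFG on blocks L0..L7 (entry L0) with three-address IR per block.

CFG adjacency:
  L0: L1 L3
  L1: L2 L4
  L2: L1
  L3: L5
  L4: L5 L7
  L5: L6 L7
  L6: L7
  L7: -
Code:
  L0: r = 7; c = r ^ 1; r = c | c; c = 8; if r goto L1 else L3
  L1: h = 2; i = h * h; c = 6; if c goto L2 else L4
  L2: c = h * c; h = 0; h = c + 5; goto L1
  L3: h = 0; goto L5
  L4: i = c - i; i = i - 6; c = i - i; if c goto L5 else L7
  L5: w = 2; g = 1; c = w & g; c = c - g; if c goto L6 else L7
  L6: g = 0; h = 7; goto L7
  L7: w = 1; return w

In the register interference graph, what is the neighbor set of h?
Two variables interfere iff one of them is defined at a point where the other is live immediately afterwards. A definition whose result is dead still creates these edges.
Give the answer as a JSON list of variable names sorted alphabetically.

Answer: ["c", "i"]

Working:
Block summaries:
  L0 def {c,r} use ∅
  L1 def {c,h,i} use ∅
  L2 def {c,h} use {c,h}
  L3 def {h} use ∅
  L4 def {c,i} use {c,i}
  L5 def {c,g,w} use ∅
  L6 def {g,h} use ∅
  L7 def {w} use ∅

Liveness:
  live L0: ∅→∅
  live L1: ∅→{c,h,i}
  live L2: {c,h}→∅
  live L3: ∅→∅
  live L4: {c,i}→∅
  live L5: ∅→∅
  live L6: ∅→∅
  live L7: ∅→∅

Interference:
  c↔{g,h,i,r}
  g↔{c,w}
  h↔{c,i}
  i↔{c,h}
  r↔{c}
  w↔{g}

N(h) = ["c", "i"]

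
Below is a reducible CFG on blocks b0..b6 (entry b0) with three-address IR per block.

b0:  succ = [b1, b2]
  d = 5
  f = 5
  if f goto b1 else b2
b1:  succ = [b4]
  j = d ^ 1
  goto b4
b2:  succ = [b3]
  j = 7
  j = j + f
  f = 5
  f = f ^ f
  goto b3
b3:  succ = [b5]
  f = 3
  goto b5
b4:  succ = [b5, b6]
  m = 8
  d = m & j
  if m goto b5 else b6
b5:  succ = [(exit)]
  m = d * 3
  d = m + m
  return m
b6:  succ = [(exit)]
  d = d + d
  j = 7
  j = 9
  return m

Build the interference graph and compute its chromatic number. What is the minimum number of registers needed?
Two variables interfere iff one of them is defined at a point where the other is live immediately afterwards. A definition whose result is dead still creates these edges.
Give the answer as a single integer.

Answer: 3

Analysis:
Block summaries:
  b0: def={d,f} ue=∅
  b1: def={j} ue={d}
  b2: def={f,j} ue={f}
  b3: def={f} ue=∅
  b4: def={d,m} ue={j}
  b5: def={d,m} ue={d}
  b6: def={d,j} ue={d,m}

Backward fixpoint:
  live b0: ∅→{d,f}
  live b1: {d}→{j}
  live b2: {d,f}→{d}
  live b3: {d}→{d}
  live b4: {j}→{d,m}
  live b5: {d}→∅
  live b6: {d,m}→∅

Interference:
  d: {f,j,m}
  f: {d,j}
  j: {d,f,m}
  m: {d,j}

Registers:
  lower bound: {d,f,j} mutually conflict ⇒ χ ≥ 3
  assign d→c0 f→c2 j→c1 m→c2 — no edge inside a register ⇒ χ ≤ 3
  χ = 3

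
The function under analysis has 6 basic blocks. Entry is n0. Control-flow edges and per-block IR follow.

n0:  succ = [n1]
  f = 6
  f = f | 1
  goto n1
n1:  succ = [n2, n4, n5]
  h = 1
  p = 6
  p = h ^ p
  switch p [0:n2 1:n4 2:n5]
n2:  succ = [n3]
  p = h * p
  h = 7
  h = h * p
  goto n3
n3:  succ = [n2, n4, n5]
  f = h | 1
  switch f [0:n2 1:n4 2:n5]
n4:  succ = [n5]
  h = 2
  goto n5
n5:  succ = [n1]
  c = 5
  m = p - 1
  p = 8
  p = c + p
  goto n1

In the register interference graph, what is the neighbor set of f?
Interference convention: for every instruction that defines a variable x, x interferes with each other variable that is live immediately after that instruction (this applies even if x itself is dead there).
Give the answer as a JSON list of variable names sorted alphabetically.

Block summaries:
  n0 def {f} use ∅
  n1 def {h,p} use ∅
  n2 def {h,p} use {h,p}
  n3 def {f} use {h}
  n4 def {h} use ∅
  n5 def {c,m,p} use {p}

Liveness:
  n0: in=∅ out=∅
  n1: in=∅ out={h,p}
  n2: in={h,p} out={h,p}
  n3: in={h,p} out={h,p}
  n4: in={p} out={p}
  n5: in={p} out=∅

Interference:
  c: {m,p}
  f: {h,p}
  h: {f,p}
  m: {c}
  p: {c,f,h}

N(f) = ["h", "p"]

Answer: ["h", "p"]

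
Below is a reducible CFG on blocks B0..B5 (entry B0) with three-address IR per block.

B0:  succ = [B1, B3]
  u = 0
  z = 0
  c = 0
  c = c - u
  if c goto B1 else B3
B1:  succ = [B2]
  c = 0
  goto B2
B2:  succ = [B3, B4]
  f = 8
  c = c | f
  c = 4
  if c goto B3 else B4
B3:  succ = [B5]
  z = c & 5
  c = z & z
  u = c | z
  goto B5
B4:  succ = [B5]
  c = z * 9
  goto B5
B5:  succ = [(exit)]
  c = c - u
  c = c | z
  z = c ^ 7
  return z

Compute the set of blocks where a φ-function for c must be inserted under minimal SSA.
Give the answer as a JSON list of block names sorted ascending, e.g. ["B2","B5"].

Answer: ["B3", "B5"]

Working:
idom tree: B1←B0 B2←B1 B3←B0 B4←B2 B5←B0
Join-block Dom:
  B3: preds {B0,B2}: {B0} ∩ {B0,B1,B2} = {B0}; idom=B0
  B5: preds {B3,B4}: {B0,B3} ∩ {B0,B1,B2,B4} = {B0}; idom=B0

DF derivation:
  join B3 pred B0: · stop@B0
  join B3 pred B2: B2→B1 stop@B0
  join B5 pred B3: B3 stop@B0
  join B5 pred B4: B4→B2→B1 stop@B0
  B0: DF=∅
  B1: DF={B3,B5}
  B2: DF={B3,B5}
  B3: DF={B5}
  B4: DF={B5}
  B5: DF=∅

φ for c: defs {B0,B1,B2,B3,B4,B5}
  DF⁺ = {B3,B5}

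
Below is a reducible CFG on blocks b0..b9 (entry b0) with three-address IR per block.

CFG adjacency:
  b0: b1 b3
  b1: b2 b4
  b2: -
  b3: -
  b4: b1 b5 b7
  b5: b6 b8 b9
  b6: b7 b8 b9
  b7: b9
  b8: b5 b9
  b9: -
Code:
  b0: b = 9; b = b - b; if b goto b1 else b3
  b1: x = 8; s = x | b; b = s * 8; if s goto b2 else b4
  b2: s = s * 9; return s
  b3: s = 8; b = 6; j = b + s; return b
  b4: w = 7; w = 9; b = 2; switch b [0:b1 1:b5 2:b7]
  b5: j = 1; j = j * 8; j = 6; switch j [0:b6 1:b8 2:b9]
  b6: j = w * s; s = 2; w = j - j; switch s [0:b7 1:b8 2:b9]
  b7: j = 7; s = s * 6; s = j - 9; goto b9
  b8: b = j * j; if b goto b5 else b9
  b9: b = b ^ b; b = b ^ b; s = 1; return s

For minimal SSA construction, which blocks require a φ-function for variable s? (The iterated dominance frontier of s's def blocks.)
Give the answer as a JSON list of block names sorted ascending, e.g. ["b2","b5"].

idom tree: b1←b0 b2←b1 b3←b0 b4←b1 b5←b4 b6←b5 b7←b4 b8←b5 b9←b4
Join-block Dom:
  b1: preds {b0,b4}: {b0} ∩ {b0,b1,b4} = {b0}; idom=b0
  b5: preds {b4,b8}: {b0,b1,b4} ∩ {b0,b1,b4,b5,b8} = {b0,b1,b4}; idom=b4
  b7: preds {b4,b6}: {b0,b1,b4} ∩ {b0,b1,b4,b5,b6} = {b0,b1,b4}; idom=b4
  b8: preds {b5,b6}: {b0,b1,b4,b5} ∩ {b0,b1,b4,b5,b6} = {b0,b1,b4,b5}; idom=b5
  b9: preds {b5,b6,b7,b8}: {b0,b1,b4,b5} ∩ {b0,b1,b4,b5,b6} ∩ {b0,b1,b4,b7} ∩ {b0,b1,b4,b5,b8} = {b0,b1,b4}; idom=b4

Frontier:
  join b1 pred b0: · stop@b0
  join b1 pred b4: b4→b1 stop@b0
  join b5 pred b4: · stop@b4
  join b5 pred b8: b8→b5 stop@b4
  join b7 pred b4: · stop@b4
  join b7 pred b6: b6→b5 stop@b4
  join b8 pred b5: · stop@b5
  join b8 pred b6: b6 stop@b5
  join b9 pred b5: b5 stop@b4
  join b9 pred b6: b6→b5 stop@b4
  join b9 pred b7: b7 stop@b4
  join b9 pred b8: b8→b5 stop@b4
  b0: DF=∅
  b1: DF={b1}
  b2: DF=∅
  b3: DF=∅
  b4: DF={b1}
  b5: DF={b5,b7,b9}
  b6: DF={b7,b8,b9}
  b7: DF={b9}
  b8: DF={b5,b9}
  b9: DF=∅

φ for s: defs {b1,b2,b3,b6,b7,b9}
  DF⁺ = {b1,b5,b7,b8,b9}

Answer: ["b1", "b5", "b7", "b8", "b9"]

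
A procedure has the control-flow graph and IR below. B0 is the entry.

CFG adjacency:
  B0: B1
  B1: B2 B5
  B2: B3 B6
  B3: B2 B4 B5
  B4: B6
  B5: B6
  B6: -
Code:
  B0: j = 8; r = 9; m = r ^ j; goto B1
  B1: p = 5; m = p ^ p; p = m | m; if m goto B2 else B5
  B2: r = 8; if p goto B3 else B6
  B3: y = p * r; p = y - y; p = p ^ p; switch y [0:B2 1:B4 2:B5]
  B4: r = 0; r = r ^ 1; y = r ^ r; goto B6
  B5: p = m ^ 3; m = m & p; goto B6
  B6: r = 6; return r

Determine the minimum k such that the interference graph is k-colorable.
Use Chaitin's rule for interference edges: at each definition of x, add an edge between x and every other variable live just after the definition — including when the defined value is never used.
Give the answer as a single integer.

Block summaries:
  B0: {j,m,r} / ∅
  B1: {m,p} / ∅
  B2: {r} / {p}
  B3: {p,y} / {p,r}
  B4: {r,y} / ∅
  B5: {m,p} / {m}
  B6: {r} / ∅

Live sets:
  live B0: ∅→∅
  live B1: ∅→{m,p}
  live B2: {m,p}→{m,p,r}
  live B3: {m,p,r}→{m,p}
  live B4: ∅→∅
  live B5: {m}→∅
  live B6: ∅→∅

Conflict graph:
  j — {r}
  m — {p,r,y}
  p — {m,r,y}
  r — {j,m,p}
  y — {m,p}

Registers:
  lower bound: {m,p,r} mutually conflict ⇒ χ ≥ 3
  3-colouring: r0={j,m}  r1={p}  r2={r,y}
  χ = 3

Answer: 3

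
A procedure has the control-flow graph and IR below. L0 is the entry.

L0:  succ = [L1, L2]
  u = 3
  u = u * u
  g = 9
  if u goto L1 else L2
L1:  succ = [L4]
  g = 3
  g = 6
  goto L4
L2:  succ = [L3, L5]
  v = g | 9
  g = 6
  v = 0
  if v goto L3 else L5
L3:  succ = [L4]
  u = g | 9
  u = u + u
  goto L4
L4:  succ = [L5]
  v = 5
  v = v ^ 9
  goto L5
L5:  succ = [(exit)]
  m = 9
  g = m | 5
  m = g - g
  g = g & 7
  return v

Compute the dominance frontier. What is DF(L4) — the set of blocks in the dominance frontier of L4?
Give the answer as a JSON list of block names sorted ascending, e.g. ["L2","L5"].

idom tree: L1←L0 L2←L0 L3←L2 L4←L0 L5←L0
Join-block Dom:
  L4: preds {L1,L3}: {L0,L1} ∩ {L0,L2,L3} = {L0}; idom=L0
  L5: preds {L2,L4}: {L0,L2} ∩ {L0,L4} = {L0}; idom=L0

Frontier:
  join L4 pred L1: L1 stop@L0
  join L4 pred L3: L3→L2 stop@L0
  join L5 pred L2: L2 stop@L0
  join L5 pred L4: L4 stop@L0
  L0 → ∅
  L1 → {L4}
  L2 → {L4,L5}
  L3 → {L4}
  L4 → {L5}
  L5 → ∅

DF(L4) = ["L5"]

Answer: ["L5"]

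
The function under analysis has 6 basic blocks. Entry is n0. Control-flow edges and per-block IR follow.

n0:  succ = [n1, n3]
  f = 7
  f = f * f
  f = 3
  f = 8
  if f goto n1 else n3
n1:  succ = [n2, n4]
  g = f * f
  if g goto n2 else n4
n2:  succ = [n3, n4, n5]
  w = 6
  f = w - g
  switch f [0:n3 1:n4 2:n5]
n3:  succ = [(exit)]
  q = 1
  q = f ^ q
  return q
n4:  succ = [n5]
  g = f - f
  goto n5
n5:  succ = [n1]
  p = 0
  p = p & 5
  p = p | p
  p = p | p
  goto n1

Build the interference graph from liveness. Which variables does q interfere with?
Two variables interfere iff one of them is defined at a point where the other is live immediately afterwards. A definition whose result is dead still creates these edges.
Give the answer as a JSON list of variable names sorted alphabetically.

def/use:
  n0: def={f} ue=∅
  n1: def={g} ue={f}
  n2: def={f,w} ue={g}
  n3: def={q} ue={f}
  n4: def={g} ue={f}
  n5: def={p} ue=∅

Live sets:
  n0: in=∅ out={f}
  n1: in={f} out={f,g}
  n2: in={g} out={f}
  n3: in={f} out=∅
  n4: in={f} out={f}
  n5: in={f} out={f}

Interference:
  f↔{g,p,q}
  g↔{f,w}
  p↔{f}
  q↔{f}
  w↔{g}

N(q) = ["f"]

Answer: ["f"]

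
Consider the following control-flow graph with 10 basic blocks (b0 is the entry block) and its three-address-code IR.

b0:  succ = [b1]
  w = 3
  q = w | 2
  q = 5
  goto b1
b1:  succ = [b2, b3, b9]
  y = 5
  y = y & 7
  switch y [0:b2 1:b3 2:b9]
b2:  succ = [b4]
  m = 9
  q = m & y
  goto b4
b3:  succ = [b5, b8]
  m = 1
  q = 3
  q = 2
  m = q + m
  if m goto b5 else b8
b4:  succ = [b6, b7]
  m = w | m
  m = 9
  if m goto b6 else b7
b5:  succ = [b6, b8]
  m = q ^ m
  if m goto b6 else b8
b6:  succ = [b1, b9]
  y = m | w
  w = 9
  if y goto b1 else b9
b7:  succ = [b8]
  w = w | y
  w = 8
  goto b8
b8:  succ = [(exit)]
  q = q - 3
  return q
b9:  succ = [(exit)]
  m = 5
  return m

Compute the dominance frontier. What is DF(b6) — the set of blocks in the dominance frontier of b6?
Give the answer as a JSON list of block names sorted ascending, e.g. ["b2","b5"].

idom tree: b1←b0 b2←b1 b3←b1 b4←b2 b5←b3 b6←b1 b7←b4 b8←b1 b9←b1
Dom at joins:
  b1: preds {b0,b6}: {b0} ∩ {b0,b1,b6} = {b0}; idom=b0
  b6: preds {b4,b5}: {b0,b1,b2,b4} ∩ {b0,b1,b3,b5} = {b0,b1}; idom=b1
  b8: preds {b3,b5,b7}: {b0,b1,b3} ∩ {b0,b1,b3,b5} ∩ {b0,b1,b2,b4,b7} = {b0,b1}; idom=b1
  b9: preds {b1,b6}: {b0,b1} ∩ {b0,b1,b6} = {b0,b1}; idom=b1

DF walk-up:
  b1←b0: walk · to b0
  b1←b6: walk b6→b1 to b0
  b6←b4: walk b4→b2 to b1
  b6←b5: walk b5→b3 to b1
  b8←b3: walk b3 to b1
  b8←b5: walk b5→b3 to b1
  b8←b7: walk b7→b4→b2 to b1
  b9←b1: walk · to b1
  b9←b6: walk b6 to b1
  b0 → ∅
  b1 → {b1}
  b2 → {b6,b8}
  b3 → {b6,b8}
  b4 → {b6,b8}
  b5 → {b6,b8}
  b6 → {b1,b9}
  b7 → {b8}
  b8 → ∅
  b9 → ∅

DF(b6) = ["b1", "b9"]

Answer: ["b1", "b9"]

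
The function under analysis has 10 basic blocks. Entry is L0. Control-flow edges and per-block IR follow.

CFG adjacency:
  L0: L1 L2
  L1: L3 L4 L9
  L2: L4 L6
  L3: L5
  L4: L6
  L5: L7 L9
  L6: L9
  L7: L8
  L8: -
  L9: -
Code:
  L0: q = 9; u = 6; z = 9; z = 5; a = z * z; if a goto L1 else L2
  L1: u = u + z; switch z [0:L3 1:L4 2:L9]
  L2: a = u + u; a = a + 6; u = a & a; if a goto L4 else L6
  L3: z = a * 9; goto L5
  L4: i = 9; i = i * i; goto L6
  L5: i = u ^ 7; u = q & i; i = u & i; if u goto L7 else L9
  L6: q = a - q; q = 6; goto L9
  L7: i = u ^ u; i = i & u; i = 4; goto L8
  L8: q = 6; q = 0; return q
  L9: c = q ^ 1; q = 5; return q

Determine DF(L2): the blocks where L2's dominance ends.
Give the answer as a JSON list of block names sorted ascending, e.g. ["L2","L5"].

idom tree: L1←L0 L2←L0 L3←L1 L4←L0 L5←L3 L6←L0 L7←L5 L8←L7 L9←L0
Dom∩ at merges:
  L4: preds {L1,L2}: {L0,L1} ∩ {L0,L2} = {L0}; idom=L0
  L6: preds {L2,L4}: {L0,L2} ∩ {L0,L4} = {L0}; idom=L0
  L9: preds {L1,L5,L6}: {L0,L1} ∩ {L0,L1,L3,L5} ∩ {L0,L6} = {L0}; idom=L0

DF derivation:
  join L4 pred L1: L1 stop@L0
  join L4 pred L2: L2 stop@L0
  join L6 pred L2: L2 stop@L0
  join L6 pred L4: L4 stop@L0
  join L9 pred L1: L1 stop@L0
  join L9 pred L5: L5→L3→L1 stop@L0
  join L9 pred L6: L6 stop@L0
  L0: DF=∅
  L1: DF={L4,L9}
  L2: DF={L4,L6}
  L3: DF={L9}
  L4: DF={L6}
  L5: DF={L9}
  L6: DF={L9}
  L7: DF=∅
  L8: DF=∅
  L9: DF=∅

DF(L2) = ["L4", "L6"]

Answer: ["L4", "L6"]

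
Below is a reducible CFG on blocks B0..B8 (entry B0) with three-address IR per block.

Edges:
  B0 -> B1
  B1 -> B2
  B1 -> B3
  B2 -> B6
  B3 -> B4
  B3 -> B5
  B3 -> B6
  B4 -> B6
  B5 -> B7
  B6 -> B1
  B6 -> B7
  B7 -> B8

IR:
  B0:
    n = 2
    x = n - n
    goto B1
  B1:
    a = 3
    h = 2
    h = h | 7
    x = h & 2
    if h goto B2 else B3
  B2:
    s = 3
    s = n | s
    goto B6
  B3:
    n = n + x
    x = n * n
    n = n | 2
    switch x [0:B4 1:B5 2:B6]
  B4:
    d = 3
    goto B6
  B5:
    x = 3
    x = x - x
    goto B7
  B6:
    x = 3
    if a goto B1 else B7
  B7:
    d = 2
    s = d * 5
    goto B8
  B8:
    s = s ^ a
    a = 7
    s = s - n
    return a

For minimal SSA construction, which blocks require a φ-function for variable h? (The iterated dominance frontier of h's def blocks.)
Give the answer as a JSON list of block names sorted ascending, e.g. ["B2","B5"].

Answer: ["B1"]

Analysis:
idom tree: B1←B0 B2←B1 B3←B1 B4←B3 B5←B3 B6←B1 B7←B1 B8←B7
Dom∩ at merges:
  B1: preds {B0,B6}: {B0} ∩ {B0,B1,B6} = {B0}; idom=B0
  B6: preds {B2,B3,B4}: {B0,B1,B2} ∩ {B0,B1,B3} ∩ {B0,B1,B3,B4} = {B0,B1}; idom=B1
  B7: preds {B5,B6}: {B0,B1,B3,B5} ∩ {B0,B1,B6} = {B0,B1}; idom=B1

DF walk-up:
  join B1 pred B0: · stop@B0
  join B1 pred B6: B6→B1 stop@B0
  join B6 pred B2: B2 stop@B1
  join B6 pred B3: B3 stop@B1
  join B6 pred B4: B4→B3 stop@B1
  join B7 pred B5: B5→B3 stop@B1
  join B7 pred B6: B6 stop@B1
  DF(B0)=∅
  DF(B1)={B1}
  DF(B2)={B6}
  DF(B3)={B6,B7}
  DF(B4)={B6}
  DF(B5)={B7}
  DF(B6)={B1,B7}
  DF(B7)=∅
  DF(B8)=∅

φ for h: defs {B1}
  DF⁺ = {B1}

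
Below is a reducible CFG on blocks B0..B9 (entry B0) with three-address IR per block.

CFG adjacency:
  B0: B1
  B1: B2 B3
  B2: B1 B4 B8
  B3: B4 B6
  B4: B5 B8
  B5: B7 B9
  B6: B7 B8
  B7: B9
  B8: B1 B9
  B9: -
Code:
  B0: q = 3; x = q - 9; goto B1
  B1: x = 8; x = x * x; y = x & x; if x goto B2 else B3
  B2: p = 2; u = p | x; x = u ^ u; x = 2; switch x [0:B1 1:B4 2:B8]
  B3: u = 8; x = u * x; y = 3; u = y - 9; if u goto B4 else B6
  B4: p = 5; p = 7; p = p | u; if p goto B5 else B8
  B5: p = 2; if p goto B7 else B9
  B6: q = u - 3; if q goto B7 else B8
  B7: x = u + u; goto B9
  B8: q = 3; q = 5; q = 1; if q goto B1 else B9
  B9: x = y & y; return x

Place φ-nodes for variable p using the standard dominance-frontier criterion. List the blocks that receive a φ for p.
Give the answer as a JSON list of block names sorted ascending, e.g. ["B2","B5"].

idom tree: B1←B0 B2←B1 B3←B1 B4←B1 B5←B4 B6←B3 B7←B1 B8←B1 B9←B1
Join-block Dom:
  B1: preds {B0,B2,B8}: {B0} ∩ {B0,B1,B2} ∩ {B0,B1,B8} = {B0}; idom=B0
  B4: preds {B2,B3}: {B0,B1,B2} ∩ {B0,B1,B3} = {B0,B1}; idom=B1
  B7: preds {B5,B6}: {B0,B1,B4,B5} ∩ {B0,B1,B3,B6} = {B0,B1}; idom=B1
  B8: preds {B2,B4,B6}: {B0,B1,B2} ∩ {B0,B1,B4} ∩ {B0,B1,B3,B6} = {B0,B1}; idom=B1
  B9: preds {B5,B7,B8}: {B0,B1,B4,B5} ∩ {B0,B1,B7} ∩ {B0,B1,B8} = {B0,B1}; idom=B1

DF derivation:
  B1←B0: walk · to B0
  B1←B2: walk B2→B1 to B0
  B1←B8: walk B8→B1 to B0
  B4←B2: walk B2 to B1
  B4←B3: walk B3 to B1
  B7←B5: walk B5→B4 to B1
  B7←B6: walk B6→B3 to B1
  B8←B2: walk B2 to B1
  B8←B4: walk B4 to B1
  B8←B6: walk B6→B3 to B1
  B9←B5: walk B5→B4 to B1
  B9←B7: walk B7 to B1
  B9←B8: walk B8 to B1
  B0 → ∅
  B1 → {B1}
  B2 → {B1,B4,B8}
  B3 → {B4,B7,B8}
  B4 → {B7,B8,B9}
  B5 → {B7,B9}
  B6 → {B7,B8}
  B7 → {B9}
  B8 → {B1,B9}
  B9 → ∅

φ for p: defs {B2,B4,B5}
  DF⁺ = {B1,B4,B7,B8,B9}

Answer: ["B1", "B4", "B7", "B8", "B9"]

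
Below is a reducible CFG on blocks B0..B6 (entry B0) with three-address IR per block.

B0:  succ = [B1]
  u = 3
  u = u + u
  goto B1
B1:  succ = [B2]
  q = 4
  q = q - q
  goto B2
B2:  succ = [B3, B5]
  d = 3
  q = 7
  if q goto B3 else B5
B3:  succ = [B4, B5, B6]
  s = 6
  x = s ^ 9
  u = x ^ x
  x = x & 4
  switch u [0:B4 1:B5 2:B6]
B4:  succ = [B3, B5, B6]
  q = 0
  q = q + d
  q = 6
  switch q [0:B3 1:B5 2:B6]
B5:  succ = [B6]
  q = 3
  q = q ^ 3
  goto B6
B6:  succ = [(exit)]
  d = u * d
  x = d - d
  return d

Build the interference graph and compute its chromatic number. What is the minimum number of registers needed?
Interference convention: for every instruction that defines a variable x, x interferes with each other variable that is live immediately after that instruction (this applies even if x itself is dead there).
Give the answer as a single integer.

Block summaries:
  B0 def {u} use ∅
  B1 def {q} use ∅
  B2 def {d,q} use ∅
  B3 def {s,u,x} use ∅
  B4 def {q} use {d}
  B5 def {q} use ∅
  B6 def {d,x} use {d,u}

Liveness:
  live B0: ∅→{u}
  live B1: {u}→{u}
  live B2: {u}→{d,u}
  live B3: {d}→{d,u}
  live B4: {d,u}→{d,u}
  live B5: {d,u}→{d,u}
  live B6: {d,u}→∅

Conflict graph:
  d: {q,s,u,x}
  q: {d,u}
  s: {d}
  u: {d,q,x}
  x: {d,u}

Colouring:
  clique {d,q,u} ⇒ need ≥ 3
  assign d→R0 q→R2 s→R1 u→R1 x→R2 — no edge inside a register ⇒ χ ≤ 3
  χ = 3

Answer: 3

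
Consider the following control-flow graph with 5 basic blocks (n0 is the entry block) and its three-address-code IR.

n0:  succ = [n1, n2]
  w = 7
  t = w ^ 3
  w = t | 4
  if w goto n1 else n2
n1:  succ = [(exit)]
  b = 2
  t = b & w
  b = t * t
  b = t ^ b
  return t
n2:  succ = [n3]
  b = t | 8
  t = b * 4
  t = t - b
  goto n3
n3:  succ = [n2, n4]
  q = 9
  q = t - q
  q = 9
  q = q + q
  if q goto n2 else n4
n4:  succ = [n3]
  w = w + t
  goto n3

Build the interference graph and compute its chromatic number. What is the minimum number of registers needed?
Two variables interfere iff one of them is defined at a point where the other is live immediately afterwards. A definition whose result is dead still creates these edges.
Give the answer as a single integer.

Per-block:
  n0: def={t,w} ue=∅
  n1: def={b,t} ue={w}
  n2: def={b,t} ue={t}
  n3: def={q} ue={t}
  n4: def={w} ue={t,w}

Liveness:
  n0 li=∅ lo={t,w}
  n1 li={w} lo=∅
  n2 li={t,w} lo={t,w}
  n3 li={t,w} lo={t,w}
  n4 li={t,w} lo={t,w}

Conflict graph:
  b↔{t,w}
  q↔{t,w}
  t↔{b,q,w}
  w↔{b,q,t}

Registers:
  lower bound: {b,t,w} mutually conflict ⇒ χ ≥ 3
  assign b→R2 q→R2 t→R0 w→R1 — no edge inside a register ⇒ χ ≤ 3
  χ = 3

Answer: 3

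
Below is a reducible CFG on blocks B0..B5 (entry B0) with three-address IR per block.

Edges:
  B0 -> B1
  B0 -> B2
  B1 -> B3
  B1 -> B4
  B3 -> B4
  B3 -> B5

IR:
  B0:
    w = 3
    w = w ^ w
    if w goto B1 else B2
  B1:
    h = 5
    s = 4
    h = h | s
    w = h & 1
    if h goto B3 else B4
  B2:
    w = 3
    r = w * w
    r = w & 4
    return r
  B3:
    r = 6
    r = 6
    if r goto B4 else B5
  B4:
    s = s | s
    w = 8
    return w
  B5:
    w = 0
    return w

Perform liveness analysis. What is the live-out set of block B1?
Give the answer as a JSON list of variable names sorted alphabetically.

Answer: ["s"]

Working:
def/use:
  B0: def={w} ue=∅
  B1: def={h,s,w} ue=∅
  B2: def={r,w} ue=∅
  B3: def={r} ue=∅
  B4: def={s,w} ue={s}
  B5: def={w} ue=∅

Live sets:
  live B0: ∅→∅
  live B1: ∅→{s}
  live B2: ∅→∅
  live B3: {s}→{s}
  live B4: {s}→∅
  live B5: ∅→∅

live-out(B1) = ["s"]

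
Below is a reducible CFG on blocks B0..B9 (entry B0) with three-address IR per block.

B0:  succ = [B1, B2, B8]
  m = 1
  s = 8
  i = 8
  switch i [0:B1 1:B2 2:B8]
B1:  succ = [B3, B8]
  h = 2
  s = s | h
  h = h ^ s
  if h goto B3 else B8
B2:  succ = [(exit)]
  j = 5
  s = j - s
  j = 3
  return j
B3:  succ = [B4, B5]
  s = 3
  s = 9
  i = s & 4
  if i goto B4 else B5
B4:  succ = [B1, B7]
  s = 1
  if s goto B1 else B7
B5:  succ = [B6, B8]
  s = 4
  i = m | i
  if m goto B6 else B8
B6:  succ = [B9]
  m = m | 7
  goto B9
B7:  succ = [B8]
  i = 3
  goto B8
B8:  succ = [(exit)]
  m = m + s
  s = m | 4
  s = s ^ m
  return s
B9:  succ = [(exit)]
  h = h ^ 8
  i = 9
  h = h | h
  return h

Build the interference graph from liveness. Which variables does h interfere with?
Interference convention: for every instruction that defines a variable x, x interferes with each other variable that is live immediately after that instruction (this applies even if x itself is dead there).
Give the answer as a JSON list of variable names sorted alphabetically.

Per-block:
  B0 def {i,m,s} use ∅
  B1 def {h,s} use {s}
  B2 def {j,s} use {s}
  B3 def {i,s} use ∅
  B4 def {s} use ∅
  B5 def {i,s} use {i,m}
  B6 def {m} use {m}
  B7 def {i} use ∅
  B8 def {m,s} use {m,s}
  B9 def {h,i} use {h}

Liveness:
  live B0: ∅→{m,s}
  live B1: {m,s}→{h,m,s}
  live B2: {s}→∅
  live B3: {h,m}→{h,i,m}
  live B4: {m}→{m,s}
  live B5: {h,i,m}→{h,m,s}
  live B6: {h,m}→{h}
  live B7: {m,s}→{m,s}
  live B8: {m,s}→∅
  live B9: {h}→∅

Conflict graph:
  h↔{i,m,s}
  i↔{h,m,s}
  j↔{s}
  m↔{h,i,s}
  s↔{h,i,j,m}

N(h) = ["i", "m", "s"]

Answer: ["i", "m", "s"]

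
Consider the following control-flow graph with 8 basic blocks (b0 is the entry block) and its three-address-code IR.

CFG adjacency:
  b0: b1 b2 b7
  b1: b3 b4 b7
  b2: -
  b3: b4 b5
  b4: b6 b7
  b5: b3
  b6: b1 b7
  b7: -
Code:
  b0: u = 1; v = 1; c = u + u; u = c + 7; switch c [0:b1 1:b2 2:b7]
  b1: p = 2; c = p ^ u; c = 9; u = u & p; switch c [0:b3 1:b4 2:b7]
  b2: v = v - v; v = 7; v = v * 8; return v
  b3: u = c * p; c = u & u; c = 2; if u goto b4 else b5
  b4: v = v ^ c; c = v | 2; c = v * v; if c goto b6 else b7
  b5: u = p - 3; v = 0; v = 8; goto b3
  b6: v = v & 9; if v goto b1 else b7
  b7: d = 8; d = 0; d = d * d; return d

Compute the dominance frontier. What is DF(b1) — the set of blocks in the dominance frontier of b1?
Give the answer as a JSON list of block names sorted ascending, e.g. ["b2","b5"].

Answer: ["b1", "b7"]

Working:
idom tree: b1←b0 b2←b0 b3←b1 b4←b1 b5←b3 b6←b4 b7←b0
Dom∩ at merges:
  b1: preds {b0,b6}: {b0} ∩ {b0,b1,b4,b6} = {b0}; idom=b0
  b3: preds {b1,b5}: {b0,b1} ∩ {b0,b1,b3,b5} = {b0,b1}; idom=b1
  b4: preds {b1,b3}: {b0,b1} ∩ {b0,b1,b3} = {b0,b1}; idom=b1
  b7: preds {b0,b1,b4,b6}: {b0} ∩ {b0,b1} ∩ {b0,b1,b4} ∩ {b0,b1,b4,b6} = {b0}; idom=b0

DF walk-up:
  b1←b0: walk · to b0
  b1←b6: walk b6→b4→b1 to b0
  b3←b1: walk · to b1
  b3←b5: walk b5→b3 to b1
  b4←b1: walk · to b1
  b4←b3: walk b3 to b1
  b7←b0: walk · to b0
  b7←b1: walk b1 to b0
  b7←b4: walk b4→b1 to b0
  b7←b6: walk b6→b4→b1 to b0
  b0 → ∅
  b1 → {b1,b7}
  b2 → ∅
  b3 → {b3,b4}
  b4 → {b1,b7}
  b5 → {b3}
  b6 → {b1,b7}
  b7 → ∅

DF(b1) = ["b1", "b7"]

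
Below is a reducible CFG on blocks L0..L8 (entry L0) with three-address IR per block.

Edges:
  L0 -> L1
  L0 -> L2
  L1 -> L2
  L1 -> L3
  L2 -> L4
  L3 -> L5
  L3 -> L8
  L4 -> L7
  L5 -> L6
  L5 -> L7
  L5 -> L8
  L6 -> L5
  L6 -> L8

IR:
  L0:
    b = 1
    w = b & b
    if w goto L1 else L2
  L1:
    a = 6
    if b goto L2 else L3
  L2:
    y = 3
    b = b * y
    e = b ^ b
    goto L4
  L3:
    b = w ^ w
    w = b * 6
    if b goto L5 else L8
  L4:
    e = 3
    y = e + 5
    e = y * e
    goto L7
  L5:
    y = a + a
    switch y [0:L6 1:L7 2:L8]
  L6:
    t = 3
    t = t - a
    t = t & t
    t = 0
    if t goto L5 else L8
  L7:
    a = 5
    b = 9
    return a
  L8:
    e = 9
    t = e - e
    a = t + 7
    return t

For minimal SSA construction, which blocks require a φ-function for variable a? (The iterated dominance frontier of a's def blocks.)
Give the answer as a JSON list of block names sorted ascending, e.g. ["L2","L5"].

Answer: ["L2", "L7"]

Working:
idom tree: L1←L0 L2←L0 L3←L1 L4←L2 L5←L3 L6←L5 L7←L0 L8←L3
Dom∩ at merges:
  L2: preds {L0,L1}: {L0} ∩ {L0,L1} = {L0}; idom=L0
  L5: preds {L3,L6}: {L0,L1,L3} ∩ {L0,L1,L3,L5,L6} = {L0,L1,L3}; idom=L3
  L7: preds {L4,L5}: {L0,L2,L4} ∩ {L0,L1,L3,L5} = {L0}; idom=L0
  L8: preds {L3,L5,L6}: {L0,L1,L3} ∩ {L0,L1,L3,L5} ∩ {L0,L1,L3,L5,L6} = {L0,L1,L3}; idom=L3

Frontier:
  join L2 pred L0: · stop@L0
  join L2 pred L1: L1 stop@L0
  join L5 pred L3: · stop@L3
  join L5 pred L6: L6→L5 stop@L3
  join L7 pred L4: L4→L2 stop@L0
  join L7 pred L5: L5→L3→L1 stop@L0
  join L8 pred L3: · stop@L3
  join L8 pred L5: L5 stop@L3
  join L8 pred L6: L6→L5 stop@L3
  DF(L0)=∅
  DF(L1)={L2,L7}
  DF(L2)={L7}
  DF(L3)={L7}
  DF(L4)={L7}
  DF(L5)={L5,L7,L8}
  DF(L6)={L5,L8}
  DF(L7)=∅
  DF(L8)=∅

φ for a: defs {L1,L7,L8}
  DF⁺ = {L2,L7}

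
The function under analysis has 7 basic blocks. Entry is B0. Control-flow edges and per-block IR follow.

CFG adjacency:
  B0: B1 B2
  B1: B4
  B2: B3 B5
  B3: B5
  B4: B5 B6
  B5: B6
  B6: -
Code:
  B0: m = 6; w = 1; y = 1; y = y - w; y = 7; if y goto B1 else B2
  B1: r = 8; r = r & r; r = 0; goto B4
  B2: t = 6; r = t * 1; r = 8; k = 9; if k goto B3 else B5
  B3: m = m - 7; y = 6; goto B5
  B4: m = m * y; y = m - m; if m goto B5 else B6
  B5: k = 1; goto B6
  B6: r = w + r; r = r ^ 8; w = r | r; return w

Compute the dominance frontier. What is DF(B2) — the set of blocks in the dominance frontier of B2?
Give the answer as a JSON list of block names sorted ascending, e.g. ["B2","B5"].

Answer: ["B5"]

Working:
idom tree: B1←B0 B2←B0 B3←B2 B4←B1 B5←B0 B6←B0
Dom∩ at merges:
  B5: preds {B2,B3,B4}: {B0,B2} ∩ {B0,B2,B3} ∩ {B0,B1,B4} = {B0}; idom=B0
  B6: preds {B4,B5}: {B0,B1,B4} ∩ {B0,B5} = {B0}; idom=B0

Frontier:
  B5←B2: walk B2 to B0
  B5←B3: walk B3→B2 to B0
  B5←B4: walk B4→B1 to B0
  B6←B4: walk B4→B1 to B0
  B6←B5: walk B5 to B0
  B0: DF=∅
  B1: DF={B5,B6}
  B2: DF={B5}
  B3: DF={B5}
  B4: DF={B5,B6}
  B5: DF={B6}
  B6: DF=∅

DF(B2) = ["B5"]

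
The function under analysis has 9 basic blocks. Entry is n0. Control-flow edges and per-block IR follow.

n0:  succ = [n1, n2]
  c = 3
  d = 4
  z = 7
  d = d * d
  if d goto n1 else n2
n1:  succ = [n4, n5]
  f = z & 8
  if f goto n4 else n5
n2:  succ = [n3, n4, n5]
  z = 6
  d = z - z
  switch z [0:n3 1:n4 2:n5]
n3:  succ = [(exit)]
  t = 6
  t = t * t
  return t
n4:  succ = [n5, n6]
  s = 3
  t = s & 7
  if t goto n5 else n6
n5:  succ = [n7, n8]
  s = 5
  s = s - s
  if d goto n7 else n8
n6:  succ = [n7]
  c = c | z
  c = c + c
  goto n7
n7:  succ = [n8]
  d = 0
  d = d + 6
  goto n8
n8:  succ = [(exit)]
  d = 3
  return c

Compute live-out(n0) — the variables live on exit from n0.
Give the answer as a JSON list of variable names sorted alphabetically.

Answer: ["c", "d", "z"]

Derivation:
Per-block:
  n0: def={c,d,z} ue=∅
  n1: def={f} ue={z}
  n2: def={d,z} ue=∅
  n3: def={t} ue=∅
  n4: def={s,t} ue=∅
  n5: def={s} ue={d}
  n6: def={c} ue={c,z}
  n7: def={d} ue=∅
  n8: def={d} ue={c}

Liveness:
  n0: in=∅ out={c,d,z}
  n1: in={c,d,z} out={c,d,z}
  n2: in={c} out={c,d,z}
  n3: in=∅ out=∅
  n4: in={c,d,z} out={c,d,z}
  n5: in={c,d} out={c}
  n6: in={c,z} out={c}
  n7: in={c} out={c}
  n8: in={c} out=∅

live-out(n0) = ["c", "d", "z"]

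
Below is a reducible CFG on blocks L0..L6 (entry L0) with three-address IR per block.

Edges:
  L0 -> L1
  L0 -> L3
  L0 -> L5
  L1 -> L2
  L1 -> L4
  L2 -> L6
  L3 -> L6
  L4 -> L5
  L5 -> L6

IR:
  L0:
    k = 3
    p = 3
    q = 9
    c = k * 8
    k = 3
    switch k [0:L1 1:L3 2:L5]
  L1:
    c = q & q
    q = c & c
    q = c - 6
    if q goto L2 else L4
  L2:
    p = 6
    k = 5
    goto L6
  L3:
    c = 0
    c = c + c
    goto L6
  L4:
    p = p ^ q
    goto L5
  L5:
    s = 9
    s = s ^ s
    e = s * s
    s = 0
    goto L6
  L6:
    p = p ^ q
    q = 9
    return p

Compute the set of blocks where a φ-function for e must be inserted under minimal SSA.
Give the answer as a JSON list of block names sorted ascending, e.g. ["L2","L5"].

idom tree: L1←L0 L2←L1 L3←L0 L4←L1 L5←L0 L6←L0
Dom at joins:
  L5: preds {L0,L4}: {L0} ∩ {L0,L1,L4} = {L0}; idom=L0
  L6: preds {L2,L3,L5}: {L0,L1,L2} ∩ {L0,L3} ∩ {L0,L5} = {L0}; idom=L0

DF derivation:
  L5←L0: walk · to L0
  L5←L4: walk L4→L1 to L0
  L6←L2: walk L2→L1 to L0
  L6←L3: walk L3 to L0
  L6←L5: walk L5 to L0
  DF(L0)=∅
  DF(L1)={L5,L6}
  DF(L2)={L6}
  DF(L3)={L6}
  DF(L4)={L5}
  DF(L5)={L6}
  DF(L6)=∅

φ for e: defs {L5}
  DF⁺ = {L6}

Answer: ["L6"]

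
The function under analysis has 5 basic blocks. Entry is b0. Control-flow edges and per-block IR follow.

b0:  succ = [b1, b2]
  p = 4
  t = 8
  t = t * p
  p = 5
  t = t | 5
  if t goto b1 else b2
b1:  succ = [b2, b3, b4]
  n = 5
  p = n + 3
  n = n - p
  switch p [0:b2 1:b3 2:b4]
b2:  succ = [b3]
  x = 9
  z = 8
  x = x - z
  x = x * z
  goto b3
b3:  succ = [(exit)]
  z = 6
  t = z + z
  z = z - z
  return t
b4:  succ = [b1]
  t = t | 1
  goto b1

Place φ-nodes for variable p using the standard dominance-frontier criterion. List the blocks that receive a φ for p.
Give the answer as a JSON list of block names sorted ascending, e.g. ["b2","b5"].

Answer: ["b1", "b2", "b3"]

Derivation:
idom tree: b1←b0 b2←b0 b3←b0 b4←b1
Join-block Dom:
  b1: preds {b0,b4}: {b0} ∩ {b0,b1,b4} = {b0}; idom=b0
  b2: preds {b0,b1}: {b0} ∩ {b0,b1} = {b0}; idom=b0
  b3: preds {b1,b2}: {b0,b1} ∩ {b0,b2} = {b0}; idom=b0

DF derivation:
  b1←b0: walk · to b0
  b1←b4: walk b4→b1 to b0
  b2←b0: walk · to b0
  b2←b1: walk b1 to b0
  b3←b1: walk b1 to b0
  b3←b2: walk b2 to b0
  b0 → ∅
  b1 → {b1,b2,b3}
  b2 → {b3}
  b3 → ∅
  b4 → {b1}

φ for p: defs {b0,b1}
  DF⁺ = {b1,b2,b3}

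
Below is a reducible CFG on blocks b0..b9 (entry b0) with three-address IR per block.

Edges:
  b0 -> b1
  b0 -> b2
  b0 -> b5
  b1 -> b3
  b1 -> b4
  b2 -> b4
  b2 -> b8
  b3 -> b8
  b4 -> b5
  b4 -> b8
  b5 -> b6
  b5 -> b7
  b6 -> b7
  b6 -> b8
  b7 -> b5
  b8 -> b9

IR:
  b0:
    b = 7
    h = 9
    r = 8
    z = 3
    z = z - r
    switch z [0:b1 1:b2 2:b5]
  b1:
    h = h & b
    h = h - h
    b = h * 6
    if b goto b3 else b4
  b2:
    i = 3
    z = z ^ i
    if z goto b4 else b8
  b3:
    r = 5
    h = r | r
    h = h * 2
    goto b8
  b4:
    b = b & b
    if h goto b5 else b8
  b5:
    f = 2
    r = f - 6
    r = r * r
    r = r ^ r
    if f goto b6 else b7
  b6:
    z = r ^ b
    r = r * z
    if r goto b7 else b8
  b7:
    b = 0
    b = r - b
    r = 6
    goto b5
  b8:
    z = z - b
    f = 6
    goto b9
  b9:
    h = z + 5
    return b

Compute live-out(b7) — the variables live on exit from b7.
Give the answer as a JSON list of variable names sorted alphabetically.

Answer: ["b"]

Analysis:
Per-block:
  b0: def={b,h,r,z} ue=∅
  b1: def={b,h} ue={b,h}
  b2: def={i,z} ue={z}
  b3: def={h,r} ue=∅
  b4: def={b} ue={b,h}
  b5: def={f,r} ue=∅
  b6: def={r,z} ue={b,r}
  b7: def={b,r} ue={r}
  b8: def={f,z} ue={b,z}
  b9: def={h} ue={b,z}

Live sets:
  b0 li=∅ lo={b,h,z}
  b1 li={b,h,z} lo={b,h,z}
  b2 li={b,h,z} lo={b,h,z}
  b3 li={b,z} lo={b,z}
  b4 li={b,h,z} lo={b,z}
  b5 li={b} lo={b,r}
  b6 li={b,r} lo={b,r,z}
  b7 li={r} lo={b}
  b8 li={b,z} lo={b,z}
  b9 li={b,z} lo=∅

live-out(b7) = ["b"]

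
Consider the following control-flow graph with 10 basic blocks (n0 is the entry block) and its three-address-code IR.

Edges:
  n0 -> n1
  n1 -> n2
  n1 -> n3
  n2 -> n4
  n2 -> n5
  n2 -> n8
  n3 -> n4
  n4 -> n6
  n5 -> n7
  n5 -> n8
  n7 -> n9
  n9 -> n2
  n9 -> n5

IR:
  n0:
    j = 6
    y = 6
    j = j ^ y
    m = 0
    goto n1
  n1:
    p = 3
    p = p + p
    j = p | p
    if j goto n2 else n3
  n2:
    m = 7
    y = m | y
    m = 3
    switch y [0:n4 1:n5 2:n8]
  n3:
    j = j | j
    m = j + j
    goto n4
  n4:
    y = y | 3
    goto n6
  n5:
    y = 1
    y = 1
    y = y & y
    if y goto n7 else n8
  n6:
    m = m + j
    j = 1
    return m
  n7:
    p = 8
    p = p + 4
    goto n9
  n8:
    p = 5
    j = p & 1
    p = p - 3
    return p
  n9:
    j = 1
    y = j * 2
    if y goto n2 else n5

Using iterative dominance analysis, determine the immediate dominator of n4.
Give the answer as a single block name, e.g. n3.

idom tree: n1←n0 n2←n1 n3←n1 n4←n1 n5←n2 n6←n4 n7←n5 n8←n2 n9←n7
Dom∩ at merges:
  n2: preds {n1,n9}: {n0,n1} ∩ {n0,n1,n2,n5,n7,n9} = {n0,n1}; idom=n1
  n4: preds {n2,n3}: {n0,n1,n2} ∩ {n0,n1,n3} = {n0,n1}; idom=n1
  n5: preds {n2,n9}: {n0,n1,n2} ∩ {n0,n1,n2,n5,n7,n9} = {n0,n1,n2}; idom=n2
  n8: preds {n2,n5}: {n0,n1,n2} ∩ {n0,n1,n2,n5} = {n0,n1,n2}; idom=n2

idom(n4) = n1

Answer: n1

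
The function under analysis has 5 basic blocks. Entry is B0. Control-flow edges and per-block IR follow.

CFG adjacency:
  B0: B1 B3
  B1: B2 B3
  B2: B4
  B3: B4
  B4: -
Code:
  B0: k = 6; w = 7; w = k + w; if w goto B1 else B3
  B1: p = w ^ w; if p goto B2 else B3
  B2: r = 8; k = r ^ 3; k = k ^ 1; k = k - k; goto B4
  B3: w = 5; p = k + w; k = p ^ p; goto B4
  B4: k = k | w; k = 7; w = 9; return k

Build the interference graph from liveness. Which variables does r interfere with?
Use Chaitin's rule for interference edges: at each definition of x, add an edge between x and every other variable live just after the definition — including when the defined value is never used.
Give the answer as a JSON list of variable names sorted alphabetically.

Answer: ["w"]

Derivation:
def/use:
  B0: {k,w} / ∅
  B1: {p} / {w}
  B2: {k,r} / ∅
  B3: {k,p,w} / {k}
  B4: {k,w} / {k,w}

Liveness:
  live B0: ∅→{k,w}
  live B1: {k,w}→{k,w}
  live B2: {w}→{k,w}
  live B3: {k}→{k,w}
  live B4: {k,w}→∅

Interference:
  k: {p,w}
  p: {k,w}
  r: {w}
  w: {k,p,r}

N(r) = ["w"]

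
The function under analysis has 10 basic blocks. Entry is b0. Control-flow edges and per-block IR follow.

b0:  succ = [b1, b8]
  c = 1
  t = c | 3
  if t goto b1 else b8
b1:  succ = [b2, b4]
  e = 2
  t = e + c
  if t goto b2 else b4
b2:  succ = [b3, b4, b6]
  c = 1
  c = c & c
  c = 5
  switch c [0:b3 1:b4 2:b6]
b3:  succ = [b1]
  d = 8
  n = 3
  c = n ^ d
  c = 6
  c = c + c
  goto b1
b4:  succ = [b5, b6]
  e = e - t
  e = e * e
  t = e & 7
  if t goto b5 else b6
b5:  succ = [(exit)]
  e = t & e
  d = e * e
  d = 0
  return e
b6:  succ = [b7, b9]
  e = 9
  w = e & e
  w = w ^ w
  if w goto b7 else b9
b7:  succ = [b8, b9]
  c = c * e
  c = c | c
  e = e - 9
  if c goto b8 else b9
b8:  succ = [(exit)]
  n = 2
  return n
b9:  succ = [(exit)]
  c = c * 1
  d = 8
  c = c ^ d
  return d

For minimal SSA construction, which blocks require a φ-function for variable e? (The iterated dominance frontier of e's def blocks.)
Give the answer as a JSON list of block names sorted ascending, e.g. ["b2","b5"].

Answer: ["b1", "b6", "b8", "b9"]

Working:
idom tree: b1←b0 b2←b1 b3←b2 b4←b1 b5←b4 b6←b1 b7←b6 b8←b0 b9←b6
Dom∩ at merges:
  b1: preds {b0,b3}: {b0} ∩ {b0,b1,b2,b3} = {b0}; idom=b0
  b4: preds {b1,b2}: {b0,b1} ∩ {b0,b1,b2} = {b0,b1}; idom=b1
  b6: preds {b2,b4}: {b0,b1,b2} ∩ {b0,b1,b4} = {b0,b1}; idom=b1
  b8: preds {b0,b7}: {b0} ∩ {b0,b1,b6,b7} = {b0}; idom=b0
  b9: preds {b6,b7}: {b0,b1,b6} ∩ {b0,b1,b6,b7} = {b0,b1,b6}; idom=b6

Frontier:
  join b1 pred b0: · stop@b0
  join b1 pred b3: b3→b2→b1 stop@b0
  join b4 pred b1: · stop@b1
  join b4 pred b2: b2 stop@b1
  join b6 pred b2: b2 stop@b1
  join b6 pred b4: b4 stop@b1
  join b8 pred b0: · stop@b0
  join b8 pred b7: b7→b6→b1 stop@b0
  join b9 pred b6: · stop@b6
  join b9 pred b7: b7 stop@b6
  DF(b0)=∅
  DF(b1)={b1,b8}
  DF(b2)={b1,b4,b6}
  DF(b3)={b1}
  DF(b4)={b6}
  DF(b5)=∅
  DF(b6)={b8}
  DF(b7)={b8,b9}
  DF(b8)=∅
  DF(b9)=∅

φ for e: defs {b1,b4,b5,b6,b7}
  DF⁺ = {b1,b6,b8,b9}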